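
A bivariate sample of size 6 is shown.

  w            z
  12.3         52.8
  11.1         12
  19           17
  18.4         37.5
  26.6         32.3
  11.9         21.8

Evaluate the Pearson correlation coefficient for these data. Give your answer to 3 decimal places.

n = 6, Σw = 99.3, Σz = 173.4, Σw² = 1823.23, Σz² = 6145.62, Σwz = 2914.24
nΣwz − ΣwΣz = 17485.44 − 17218.62 = 266.82
nΣw² − (Σw)² = 10939.38 − 9860.49 = 1078.89; nΣz² − (Σz)² = 36873.72 − 30067.56 = 6806.16
r = 266.82 / √(1078.89 × 6806.16) = 266.82 / 2709.8151 ≈ 0.098

0.098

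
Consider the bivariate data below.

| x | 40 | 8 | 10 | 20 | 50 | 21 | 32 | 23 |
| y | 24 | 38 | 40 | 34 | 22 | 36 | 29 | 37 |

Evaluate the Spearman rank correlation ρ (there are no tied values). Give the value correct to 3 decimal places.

-0.881

Rank x: 7, 1, 2, 3, 8, 4, 6, 5
Rank y: 2, 7, 8, 4, 1, 5, 3, 6
d = rank(x) − rank(y): 5, -6, -6, -1, 7, -1, 3, -1; Σd² = 158
ρ = 1 − 6Σd² / [n(n²−1)] = 1 − 6×158 / (8×63) = 1 − 948/504 ≈ -0.881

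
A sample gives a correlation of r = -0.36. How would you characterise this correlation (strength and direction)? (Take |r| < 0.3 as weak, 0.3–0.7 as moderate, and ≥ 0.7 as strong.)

moderate negative

r = -0.36 < 0 so the relationship is negative.
|r| = 0.36, which falls in the moderate range.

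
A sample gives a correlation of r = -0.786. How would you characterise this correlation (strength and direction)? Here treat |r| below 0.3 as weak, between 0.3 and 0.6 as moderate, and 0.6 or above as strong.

strong negative

r = -0.786 < 0 so the relationship is negative.
|r| = 0.786, which falls in the strong range.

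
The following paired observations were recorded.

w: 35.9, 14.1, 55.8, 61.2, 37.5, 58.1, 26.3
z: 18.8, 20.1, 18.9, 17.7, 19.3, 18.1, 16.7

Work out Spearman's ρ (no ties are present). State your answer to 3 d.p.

Rank w: 3, 1, 5, 7, 4, 6, 2
Rank z: 4, 7, 5, 2, 6, 3, 1
d = rank(w) − rank(z): -1, -6, 0, 5, -2, 3, 1; Σd² = 76
ρ = 1 − 6Σd² / [n(n²−1)] = 1 − 6×76 / (7×48) = 1 − 456/336 ≈ -0.357

-0.357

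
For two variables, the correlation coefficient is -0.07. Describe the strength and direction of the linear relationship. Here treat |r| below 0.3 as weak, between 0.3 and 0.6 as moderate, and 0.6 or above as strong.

weak negative

r = -0.07 < 0 so the relationship is negative.
|r| = 0.07, which falls in the weak range.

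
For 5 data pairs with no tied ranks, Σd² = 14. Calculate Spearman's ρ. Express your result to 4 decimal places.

0.3000

ρ = 1 − 6Σd² / [n(n²−1)] = 1 − 6×14 / (5×24)
  = 1 − 84/120 = 1 − 0.70000 ≈ 0.3000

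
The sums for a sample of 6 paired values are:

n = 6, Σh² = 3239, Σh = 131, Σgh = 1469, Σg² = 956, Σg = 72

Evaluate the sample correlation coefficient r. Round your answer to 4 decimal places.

r = (nΣgh − ΣgΣh) / √[(nΣg² − (Σg)²)(nΣh² − (Σh)²)]
Numerator: 6×1469 − 72×131 = -618
Denominator: √[(5736 − 5184)(19434 − 17161)] = √[552 × 2273] = 1120.1321
r = -618 / 1120.1321 ≈ -0.5517

-0.5517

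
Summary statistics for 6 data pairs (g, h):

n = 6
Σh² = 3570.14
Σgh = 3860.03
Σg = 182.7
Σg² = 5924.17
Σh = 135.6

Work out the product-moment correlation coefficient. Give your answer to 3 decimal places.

r = (nΣgh − ΣgΣh) / √[(nΣg² − (Σg)²)(nΣh² − (Σh)²)]
Numerator: 6×3860.03 − 182.7×135.6 = -1613.94
Denominator: √[(35545.02 − 33379.29)(21420.84 − 18387.36)] = √[2165.73 × 3033.48] = 2563.1423
r = -1613.94 / 2563.1423 ≈ -0.630

-0.630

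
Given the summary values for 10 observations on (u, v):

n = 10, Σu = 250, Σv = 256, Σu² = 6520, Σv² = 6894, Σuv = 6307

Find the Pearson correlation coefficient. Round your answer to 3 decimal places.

-0.307

r = (nΣuv − ΣuΣv) / √[(nΣu² − (Σu)²)(nΣv² − (Σv)²)]
Numerator: 10×6307 − 250×256 = -930
Denominator: √[(65200 − 62500)(68940 − 65536)] = √[2700 × 3404] = 3031.6332
r = -930 / 3031.6332 ≈ -0.307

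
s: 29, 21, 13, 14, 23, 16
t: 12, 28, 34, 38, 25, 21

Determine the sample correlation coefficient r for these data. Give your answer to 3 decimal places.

n = 6, Σs = 116, Σt = 158, Σs² = 2432, Σt² = 4594, Σst = 2821
nΣst − ΣsΣt = 16926 − 18328 = -1402
nΣs² − (Σs)² = 14592 − 13456 = 1136; nΣt² − (Σt)² = 27564 − 24964 = 2600
r = -1402 / √(1136 × 2600) = -1402 / 1718.6041 ≈ -0.816

-0.816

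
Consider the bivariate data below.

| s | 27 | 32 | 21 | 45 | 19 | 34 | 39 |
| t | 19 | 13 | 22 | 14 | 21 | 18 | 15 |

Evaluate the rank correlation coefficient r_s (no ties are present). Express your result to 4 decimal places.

Rank s: 3, 4, 2, 7, 1, 5, 6
Rank t: 5, 1, 7, 2, 6, 4, 3
d = rank(s) − rank(t): -2, 3, -5, 5, -5, 1, 3; Σd² = 98
ρ = 1 − 6Σd² / [n(n²−1)] = 1 − 6×98 / (7×48) = 1 − 588/336 ≈ -0.7500

-0.7500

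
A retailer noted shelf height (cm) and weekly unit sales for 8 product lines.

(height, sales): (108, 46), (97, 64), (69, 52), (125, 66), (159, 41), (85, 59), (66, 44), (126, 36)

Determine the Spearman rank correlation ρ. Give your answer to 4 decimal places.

Rank height: 5, 4, 2, 6, 8, 3, 1, 7
Rank sales: 4, 7, 5, 8, 2, 6, 3, 1
d = rank(height) − rank(sales): 1, -3, -3, -2, 6, -3, -2, 6; Σd² = 108
ρ = 1 − 6Σd² / [n(n²−1)] = 1 − 6×108 / (8×63) = 1 − 648/504 ≈ -0.2857

-0.2857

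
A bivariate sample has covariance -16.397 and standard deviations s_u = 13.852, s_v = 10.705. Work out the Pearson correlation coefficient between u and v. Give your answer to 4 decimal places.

r = Cov(u,v) / (s_u · s_v) = -16.397 / (13.852 × 10.705)
  = -16.397 / 148.2857 ≈ -0.1106

-0.1106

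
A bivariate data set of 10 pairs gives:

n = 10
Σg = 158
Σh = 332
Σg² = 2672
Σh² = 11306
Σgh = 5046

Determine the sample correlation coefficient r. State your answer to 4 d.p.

-0.8944

r = (nΣgh − ΣgΣh) / √[(nΣg² − (Σg)²)(nΣh² − (Σh)²)]
Numerator: 10×5046 − 158×332 = -1996
Denominator: √[(26720 − 24964)(113060 − 110224)] = √[1756 × 2836] = 2231.5949
r = -1996 / 2231.5949 ≈ -0.8944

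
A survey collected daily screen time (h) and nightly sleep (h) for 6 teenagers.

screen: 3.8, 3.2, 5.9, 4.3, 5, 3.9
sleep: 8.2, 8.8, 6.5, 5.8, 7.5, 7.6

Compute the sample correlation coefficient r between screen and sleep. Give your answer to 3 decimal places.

n = 6, Σx = 26.1, Σy = 44.4, Σx² = 118.19, Σy² = 334.58, Σxy = 189.75
nΣxy − ΣxΣy = 1138.5 − 1158.84 = -20.34
nΣx² − (Σx)² = 709.14 − 681.21 = 27.93; nΣy² − (Σy)² = 2007.48 − 1971.36 = 36.12
r = -20.34 / √(27.93 × 36.12) = -20.34 / 31.7621 ≈ -0.640

-0.640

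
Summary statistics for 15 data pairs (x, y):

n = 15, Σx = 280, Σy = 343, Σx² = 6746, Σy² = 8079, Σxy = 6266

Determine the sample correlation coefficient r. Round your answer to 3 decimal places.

-0.228

r = (nΣxy − ΣxΣy) / √[(nΣx² − (Σx)²)(nΣy² − (Σy)²)]
Numerator: 15×6266 − 280×343 = -2050
Denominator: √[(101190 − 78400)(121185 − 117649)] = √[22790 × 3536] = 8976.9393
r = -2050 / 8976.9393 ≈ -0.228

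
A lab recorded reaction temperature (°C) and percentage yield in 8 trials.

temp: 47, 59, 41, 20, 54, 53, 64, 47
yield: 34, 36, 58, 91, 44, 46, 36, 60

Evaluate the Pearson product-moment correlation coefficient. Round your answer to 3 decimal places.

-0.908

n = 8, Σx = 385, Σy = 405, Σx² = 19801, Σy² = 23045, Σxy = 17858
nΣxy − ΣxΣy = 142864 − 155925 = -13061
nΣx² − (Σx)² = 158408 − 148225 = 10183; nΣy² − (Σy)² = 184360 − 164025 = 20335
r = -13061 / √(10183 × 20335) = -13061 / 14389.9724 ≈ -0.908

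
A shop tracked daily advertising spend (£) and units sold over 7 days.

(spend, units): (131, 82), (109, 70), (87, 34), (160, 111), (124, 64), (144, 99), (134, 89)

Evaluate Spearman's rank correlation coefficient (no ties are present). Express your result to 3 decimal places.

0.964

Rank spend: 4, 2, 1, 7, 3, 6, 5
Rank units: 4, 3, 1, 7, 2, 6, 5
d = rank(spend) − rank(units): 0, -1, 0, 0, 1, 0, 0; Σd² = 2
ρ = 1 − 6Σd² / [n(n²−1)] = 1 − 6×2 / (7×48) = 1 − 12/336 ≈ 0.964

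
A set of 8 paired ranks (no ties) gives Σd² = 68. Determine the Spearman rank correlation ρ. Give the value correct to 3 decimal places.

ρ = 1 − 6Σd² / [n(n²−1)] = 1 − 6×68 / (8×63)
  = 1 − 408/504 = 1 − 0.8095 ≈ 0.190

0.190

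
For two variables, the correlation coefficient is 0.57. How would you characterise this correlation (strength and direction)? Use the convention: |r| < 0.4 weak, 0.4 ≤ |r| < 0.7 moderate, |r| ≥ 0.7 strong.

moderate positive

r = 0.57 > 0 so the relationship is positive.
|r| = 0.57, which falls in the moderate range.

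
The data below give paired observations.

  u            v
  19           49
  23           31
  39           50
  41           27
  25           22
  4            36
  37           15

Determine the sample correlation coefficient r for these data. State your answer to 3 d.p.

-0.217

n = 7, Σu = 188, Σv = 230, Σu² = 6102, Σv² = 8596, Σuv = 5950
nΣuv − ΣuΣv = 41650 − 43240 = -1590
nΣu² − (Σu)² = 42714 − 35344 = 7370; nΣv² − (Σv)² = 60172 − 52900 = 7272
r = -1590 / √(7370 × 7272) = -1590 / 7320.8360 ≈ -0.217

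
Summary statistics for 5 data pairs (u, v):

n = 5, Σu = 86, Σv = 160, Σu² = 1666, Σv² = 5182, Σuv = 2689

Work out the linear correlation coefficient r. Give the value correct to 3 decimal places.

r = (nΣuv − ΣuΣv) / √[(nΣu² − (Σu)²)(nΣv² − (Σv)²)]
Numerator: 5×2689 − 86×160 = -315
Denominator: √[(8330 − 7396)(25910 − 25600)] = √[934 × 310] = 538.0892
r = -315 / 538.0892 ≈ -0.585

-0.585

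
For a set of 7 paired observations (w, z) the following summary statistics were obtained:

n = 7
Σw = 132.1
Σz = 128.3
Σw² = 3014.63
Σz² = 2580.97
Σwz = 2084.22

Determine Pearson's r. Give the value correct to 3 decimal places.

r = (nΣwz − ΣwΣz) / √[(nΣw² − (Σw)²)(nΣz² − (Σz)²)]
Numerator: 7×2084.22 − 132.1×128.3 = -2358.89
Denominator: √[(21102.41 − 17450.41)(18066.79 − 16460.89)] = √[3652 × 1605.9] = 2421.7239
r = -2358.89 / 2421.7239 ≈ -0.974

-0.974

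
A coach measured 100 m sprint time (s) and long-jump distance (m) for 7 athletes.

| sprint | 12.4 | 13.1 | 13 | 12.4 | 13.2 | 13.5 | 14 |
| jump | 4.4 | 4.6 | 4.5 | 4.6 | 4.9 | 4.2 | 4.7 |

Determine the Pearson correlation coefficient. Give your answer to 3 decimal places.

n = 7, Σx = 91.6, Σy = 31.9, Σx² = 1200.62, Σy² = 145.67, Σxy = 417.54
nΣxy − ΣxΣy = 2922.78 − 2922.04 = 0.74
nΣx² − (Σx)² = 8404.34 − 8390.56 = 13.78; nΣy² − (Σy)² = 1019.69 − 1017.61 = 2.08
r = 0.74 / √(13.78 × 2.08) = 0.74 / 5.3537 ≈ 0.138

0.138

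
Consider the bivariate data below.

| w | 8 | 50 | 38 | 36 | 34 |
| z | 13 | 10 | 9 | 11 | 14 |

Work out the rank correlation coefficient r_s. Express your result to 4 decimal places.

Rank w: 1, 5, 4, 3, 2
Rank z: 4, 2, 1, 3, 5
d = rank(w) − rank(z): -3, 3, 3, 0, -3; Σd² = 36
ρ = 1 − 6Σd² / [n(n²−1)] = 1 − 6×36 / (5×24) = 1 − 216/120 ≈ -0.8000

-0.8000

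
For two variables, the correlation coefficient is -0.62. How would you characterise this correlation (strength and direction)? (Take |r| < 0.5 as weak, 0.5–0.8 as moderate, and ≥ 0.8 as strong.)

r = -0.62 < 0 so the relationship is negative.
|r| = 0.62, which falls in the moderate range.

moderate negative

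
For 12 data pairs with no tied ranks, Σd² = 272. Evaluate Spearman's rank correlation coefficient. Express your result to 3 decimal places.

ρ = 1 − 6Σd² / [n(n²−1)] = 1 − 6×272 / (12×143)
  = 1 − 1632/1716 = 1 − 0.9510 ≈ 0.049

0.049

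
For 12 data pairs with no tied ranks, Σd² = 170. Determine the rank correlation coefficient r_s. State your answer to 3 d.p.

ρ = 1 − 6Σd² / [n(n²−1)] = 1 − 6×170 / (12×143)
  = 1 − 1020/1716 = 1 − 0.5944 ≈ 0.406

0.406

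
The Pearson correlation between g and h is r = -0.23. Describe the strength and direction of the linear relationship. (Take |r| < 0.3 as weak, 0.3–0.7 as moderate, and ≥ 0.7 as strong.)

r = -0.23 < 0 so the relationship is negative.
|r| = 0.23, which falls in the weak range.

weak negative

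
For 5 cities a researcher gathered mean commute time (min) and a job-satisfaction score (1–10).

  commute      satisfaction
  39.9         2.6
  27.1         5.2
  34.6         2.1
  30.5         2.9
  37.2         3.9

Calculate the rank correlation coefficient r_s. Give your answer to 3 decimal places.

Rank commute: 5, 1, 3, 2, 4
Rank satisfaction: 2, 5, 1, 3, 4
d = rank(commute) − rank(satisfaction): 3, -4, 2, -1, 0; Σd² = 30
ρ = 1 − 6Σd² / [n(n²−1)] = 1 − 6×30 / (5×24) = 1 − 180/120 ≈ -0.500

-0.500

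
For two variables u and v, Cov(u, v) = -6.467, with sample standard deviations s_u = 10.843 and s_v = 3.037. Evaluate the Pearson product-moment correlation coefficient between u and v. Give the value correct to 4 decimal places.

r = Cov(u,v) / (s_u · s_v) = -6.467 / (10.843 × 3.037)
  = -6.467 / 32.9302 ≈ -0.1964

-0.1964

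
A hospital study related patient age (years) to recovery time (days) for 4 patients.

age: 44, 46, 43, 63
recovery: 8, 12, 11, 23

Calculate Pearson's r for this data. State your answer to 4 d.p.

0.9717

n = 4, Σx = 196, Σy = 54, Σx² = 9870, Σy² = 858, Σxy = 2826
nΣxy − ΣxΣy = 11304 − 10584 = 720
nΣx² − (Σx)² = 39480 − 38416 = 1064; nΣy² − (Σy)² = 3432 − 2916 = 516
r = 720 / √(1064 × 516) = 720 / 740.9615 ≈ 0.9717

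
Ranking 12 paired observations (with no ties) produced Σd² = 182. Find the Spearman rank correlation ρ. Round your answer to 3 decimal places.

0.364

ρ = 1 − 6Σd² / [n(n²−1)] = 1 − 6×182 / (12×143)
  = 1 − 1092/1716 = 1 − 0.6364 ≈ 0.364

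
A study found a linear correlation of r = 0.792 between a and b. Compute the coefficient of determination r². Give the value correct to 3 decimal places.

r² = (0.792)² = 0.627

0.627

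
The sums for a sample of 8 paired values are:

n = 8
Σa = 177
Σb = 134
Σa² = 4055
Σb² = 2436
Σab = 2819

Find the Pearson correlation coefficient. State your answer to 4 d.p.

-0.8937

r = (nΣab − ΣaΣb) / √[(nΣa² − (Σa)²)(nΣb² − (Σb)²)]
Numerator: 8×2819 − 177×134 = -1166
Denominator: √[(32440 − 31329)(19488 − 17956)] = √[1111 × 1532] = 1304.6271
r = -1166 / 1304.6271 ≈ -0.8937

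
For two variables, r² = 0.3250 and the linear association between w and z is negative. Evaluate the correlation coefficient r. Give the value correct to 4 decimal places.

|r| = √0.3250 = 0.5701
The association is negative, so r = −0.5701.

-0.5701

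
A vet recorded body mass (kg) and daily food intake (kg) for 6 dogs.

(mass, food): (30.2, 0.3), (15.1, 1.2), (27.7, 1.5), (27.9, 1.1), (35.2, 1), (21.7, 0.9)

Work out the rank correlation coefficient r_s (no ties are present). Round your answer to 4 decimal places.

Rank mass: 5, 1, 3, 4, 6, 2
Rank food: 1, 5, 6, 4, 3, 2
d = rank(mass) − rank(food): 4, -4, -3, 0, 3, 0; Σd² = 50
ρ = 1 − 6Σd² / [n(n²−1)] = 1 − 6×50 / (6×35) = 1 − 300/210 ≈ -0.4286

-0.4286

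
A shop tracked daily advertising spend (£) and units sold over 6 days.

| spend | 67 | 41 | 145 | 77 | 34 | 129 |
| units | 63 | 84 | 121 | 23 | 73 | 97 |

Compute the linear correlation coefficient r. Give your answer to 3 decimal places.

0.541

n = 6, Σx = 493, Σy = 461, Σx² = 50921, Σy² = 40933, Σxy = 41976
nΣxy − ΣxΣy = 251856 − 227273 = 24583
nΣx² − (Σx)² = 305526 − 243049 = 62477; nΣy² − (Σy)² = 245598 − 212521 = 33077
r = 24583 / √(62477 × 33077) = 24583 / 45459.3415 ≈ 0.541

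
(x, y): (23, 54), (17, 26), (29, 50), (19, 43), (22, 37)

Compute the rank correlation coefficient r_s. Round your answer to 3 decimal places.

0.800

Rank x: 4, 1, 5, 2, 3
Rank y: 5, 1, 4, 3, 2
d = rank(x) − rank(y): -1, 0, 1, -1, 1; Σd² = 4
ρ = 1 − 6Σd² / [n(n²−1)] = 1 − 6×4 / (5×24) = 1 − 24/120 ≈ 0.800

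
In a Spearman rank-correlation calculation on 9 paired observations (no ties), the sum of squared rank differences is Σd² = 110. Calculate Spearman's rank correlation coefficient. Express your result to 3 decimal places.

0.083

ρ = 1 − 6Σd² / [n(n²−1)] = 1 − 6×110 / (9×80)
  = 1 − 660/720 = 1 − 0.9167 ≈ 0.083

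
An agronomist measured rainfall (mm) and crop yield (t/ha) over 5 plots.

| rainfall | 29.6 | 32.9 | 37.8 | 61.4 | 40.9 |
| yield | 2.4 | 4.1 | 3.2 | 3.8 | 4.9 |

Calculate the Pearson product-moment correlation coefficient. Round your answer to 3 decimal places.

0.321

n = 5, Σx = 202.6, Σy = 18.4, Σx² = 8830.18, Σy² = 71.26, Σxy = 760.62
nΣxy − ΣxΣy = 3803.1 − 3727.84 = 75.26
nΣx² − (Σx)² = 44150.9 − 41046.76 = 3104.14; nΣy² − (Σy)² = 356.3 − 338.56 = 17.74
r = 75.26 / √(3104.14 × 17.74) = 75.26 / 234.6645 ≈ 0.321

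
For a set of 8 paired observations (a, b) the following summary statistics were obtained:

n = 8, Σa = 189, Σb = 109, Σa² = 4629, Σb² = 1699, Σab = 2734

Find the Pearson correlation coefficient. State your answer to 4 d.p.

r = (nΣab − ΣaΣb) / √[(nΣa² − (Σa)²)(nΣb² − (Σb)²)]
Numerator: 8×2734 − 189×109 = 1271
Denominator: √[(37032 − 35721)(13592 − 11881)] = √[1311 × 1711] = 1497.7052
r = 1271 / 1497.7052 ≈ 0.8486

0.8486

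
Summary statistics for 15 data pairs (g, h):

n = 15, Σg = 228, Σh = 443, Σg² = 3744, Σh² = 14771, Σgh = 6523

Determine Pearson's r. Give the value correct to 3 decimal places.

-0.307

r = (nΣgh − ΣgΣh) / √[(nΣg² − (Σg)²)(nΣh² − (Σh)²)]
Numerator: 15×6523 − 228×443 = -3159
Denominator: √[(56160 − 51984)(221565 − 196249)] = √[4176 × 25316] = 10282.0045
r = -3159 / 10282.0045 ≈ -0.307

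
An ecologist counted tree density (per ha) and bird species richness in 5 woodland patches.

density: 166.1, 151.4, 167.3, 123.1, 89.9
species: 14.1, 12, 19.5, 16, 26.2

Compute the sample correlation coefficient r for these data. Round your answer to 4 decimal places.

-0.6913

n = 5, Σx = 697.8, Σy = 87.8, Σx² = 101736.08, Σy² = 1665.5, Σxy = 11746.14
nΣxy − ΣxΣy = 58730.7 − 61266.84 = -2536.14
nΣx² − (Σx)² = 508680.4 − 486924.84 = 21755.56; nΣy² − (Σy)² = 8327.5 − 7708.84 = 618.66
r = -2536.14 / √(21755.56 × 618.66) = -2536.14 / 3668.6911 ≈ -0.6913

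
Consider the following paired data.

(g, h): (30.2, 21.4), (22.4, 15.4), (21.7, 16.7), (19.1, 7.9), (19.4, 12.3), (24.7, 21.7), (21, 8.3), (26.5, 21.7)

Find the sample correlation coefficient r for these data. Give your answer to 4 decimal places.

n = 8, Σg = 185, Σh = 125.4, Σg² = 4379.2, Σh² = 2198.38, Σgh = 3028.48
nΣgh − ΣgΣh = 24227.84 − 23199 = 1028.84
nΣg² − (Σg)² = 35033.6 − 34225 = 808.6; nΣh² − (Σh)² = 17587.04 − 15725.16 = 1861.88
r = 1028.84 / √(808.6 × 1861.88) = 1028.84 / 1226.9948 ≈ 0.8385

0.8385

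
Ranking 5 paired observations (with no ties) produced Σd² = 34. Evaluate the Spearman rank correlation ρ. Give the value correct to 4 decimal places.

ρ = 1 − 6Σd² / [n(n²−1)] = 1 − 6×34 / (5×24)
  = 1 − 204/120 = 1 − 1.70000 ≈ -0.7000

-0.7000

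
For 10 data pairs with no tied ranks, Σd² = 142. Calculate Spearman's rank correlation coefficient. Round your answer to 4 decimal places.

0.1394

ρ = 1 − 6Σd² / [n(n²−1)] = 1 − 6×142 / (10×99)
  = 1 − 852/990 = 1 − 0.86061 ≈ 0.1394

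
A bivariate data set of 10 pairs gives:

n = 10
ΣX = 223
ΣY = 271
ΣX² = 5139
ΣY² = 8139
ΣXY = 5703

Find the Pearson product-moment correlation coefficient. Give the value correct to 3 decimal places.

r = (nΣXY − ΣXΣY) / √[(nΣX² − (ΣX)²)(nΣY² − (ΣY)²)]
Numerator: 10×5703 − 223×271 = -3403
Denominator: √[(51390 − 49729)(81390 − 73441)] = √[1661 × 7949] = 3633.6330
r = -3403 / 3633.6330 ≈ -0.937

-0.937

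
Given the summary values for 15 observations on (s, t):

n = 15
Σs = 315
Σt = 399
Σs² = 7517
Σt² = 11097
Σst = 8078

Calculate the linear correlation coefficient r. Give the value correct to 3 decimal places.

-0.456

r = (nΣst − ΣsΣt) / √[(nΣs² − (Σs)²)(nΣt² − (Σt)²)]
Numerator: 15×8078 − 315×399 = -4515
Denominator: √[(112755 − 99225)(166455 − 159201)] = √[13530 × 7254] = 9906.8976
r = -4515 / 9906.8976 ≈ -0.456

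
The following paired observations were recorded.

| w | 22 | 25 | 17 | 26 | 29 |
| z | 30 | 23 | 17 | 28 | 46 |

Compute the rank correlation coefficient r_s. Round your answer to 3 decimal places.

0.700

Rank w: 2, 3, 1, 4, 5
Rank z: 4, 2, 1, 3, 5
d = rank(w) − rank(z): -2, 1, 0, 1, 0; Σd² = 6
ρ = 1 − 6Σd² / [n(n²−1)] = 1 − 6×6 / (5×24) = 1 − 36/120 ≈ 0.700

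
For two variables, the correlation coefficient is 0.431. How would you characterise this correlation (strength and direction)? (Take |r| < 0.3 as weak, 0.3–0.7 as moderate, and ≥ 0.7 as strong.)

r = 0.431 > 0 so the relationship is positive.
|r| = 0.431, which falls in the moderate range.

moderate positive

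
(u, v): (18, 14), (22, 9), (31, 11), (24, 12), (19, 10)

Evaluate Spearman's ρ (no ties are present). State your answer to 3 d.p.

-0.200

Rank u: 1, 3, 5, 4, 2
Rank v: 5, 1, 3, 4, 2
d = rank(u) − rank(v): -4, 2, 2, 0, 0; Σd² = 24
ρ = 1 − 6Σd² / [n(n²−1)] = 1 − 6×24 / (5×24) = 1 − 144/120 ≈ -0.200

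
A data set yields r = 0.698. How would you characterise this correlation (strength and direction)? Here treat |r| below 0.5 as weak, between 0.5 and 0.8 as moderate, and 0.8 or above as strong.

moderate positive

r = 0.698 > 0 so the relationship is positive.
|r| = 0.698, which falls in the moderate range.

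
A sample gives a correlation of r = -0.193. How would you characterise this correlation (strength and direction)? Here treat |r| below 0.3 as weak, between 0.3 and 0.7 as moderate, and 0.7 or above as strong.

weak negative

r = -0.193 < 0 so the relationship is negative.
|r| = 0.193, which falls in the weak range.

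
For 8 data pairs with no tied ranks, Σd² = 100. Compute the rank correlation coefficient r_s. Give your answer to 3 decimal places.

ρ = 1 − 6Σd² / [n(n²−1)] = 1 − 6×100 / (8×63)
  = 1 − 600/504 = 1 − 1.1905 ≈ -0.190

-0.190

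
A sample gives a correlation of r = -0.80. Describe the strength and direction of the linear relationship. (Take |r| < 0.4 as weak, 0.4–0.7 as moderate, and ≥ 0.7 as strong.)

strong negative

r = -0.80 < 0 so the relationship is negative.
|r| = 0.80, which falls in the strong range.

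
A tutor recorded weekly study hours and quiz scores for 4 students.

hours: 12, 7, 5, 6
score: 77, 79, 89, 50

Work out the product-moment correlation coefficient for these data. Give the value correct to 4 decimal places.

0.0611

n = 4, Σx = 30, Σy = 295, Σx² = 254, Σy² = 22591, Σxy = 2222
nΣxy − ΣxΣy = 8888 − 8850 = 38
nΣx² − (Σx)² = 1016 − 900 = 116; nΣy² − (Σy)² = 90364 − 87025 = 3339
r = 38 / √(116 × 3339) = 38 / 622.3536 ≈ 0.0611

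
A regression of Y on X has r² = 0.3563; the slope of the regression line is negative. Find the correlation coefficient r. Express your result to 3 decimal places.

|r| = √0.3563 = 0.597
The association is negative, so r = −0.597.

-0.597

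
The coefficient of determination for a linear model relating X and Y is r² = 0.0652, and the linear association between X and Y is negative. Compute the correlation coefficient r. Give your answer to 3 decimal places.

|r| = √0.0652 = 0.255
The association is negative, so r = −0.255.

-0.255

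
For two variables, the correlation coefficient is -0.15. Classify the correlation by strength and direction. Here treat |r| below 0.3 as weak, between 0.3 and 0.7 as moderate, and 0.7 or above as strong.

weak negative

r = -0.15 < 0 so the relationship is negative.
|r| = 0.15, which falls in the weak range.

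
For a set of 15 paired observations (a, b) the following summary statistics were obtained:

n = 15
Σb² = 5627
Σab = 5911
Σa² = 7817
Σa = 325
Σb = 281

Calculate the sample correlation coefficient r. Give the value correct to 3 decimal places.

-0.334

r = (nΣab − ΣaΣb) / √[(nΣa² − (Σa)²)(nΣb² − (Σb)²)]
Numerator: 15×5911 − 325×281 = -2660
Denominator: √[(117255 − 105625)(84405 − 78961)] = √[11630 × 5444] = 7956.9919
r = -2660 / 7956.9919 ≈ -0.334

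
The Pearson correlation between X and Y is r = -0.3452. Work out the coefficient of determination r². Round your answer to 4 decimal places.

0.1192

r² = (-0.3452)² = 0.1192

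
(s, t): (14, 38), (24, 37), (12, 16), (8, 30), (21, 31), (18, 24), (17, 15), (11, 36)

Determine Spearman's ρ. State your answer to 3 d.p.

Rank s: 4, 8, 3, 1, 7, 6, 5, 2
Rank t: 8, 7, 2, 4, 5, 3, 1, 6
d = rank(s) − rank(t): -4, 1, 1, -3, 2, 3, 4, -4; Σd² = 72
ρ = 1 − 6Σd² / [n(n²−1)] = 1 − 6×72 / (8×63) = 1 − 432/504 ≈ 0.143

0.143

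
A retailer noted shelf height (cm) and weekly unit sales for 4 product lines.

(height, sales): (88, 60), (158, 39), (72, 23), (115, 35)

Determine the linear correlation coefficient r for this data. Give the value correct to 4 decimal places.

n = 4, Σx = 433, Σy = 157, Σx² = 51117, Σy² = 6875, Σxy = 17123
nΣxy − ΣxΣy = 68492 − 67981 = 511
nΣx² − (Σx)² = 204468 − 187489 = 16979; nΣy² − (Σy)² = 27500 − 24649 = 2851
r = 511 / √(16979 × 2851) = 511 / 6957.5232 ≈ 0.0734

0.0734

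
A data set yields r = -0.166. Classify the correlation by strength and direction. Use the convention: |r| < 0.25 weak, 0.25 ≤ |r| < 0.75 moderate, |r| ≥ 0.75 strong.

r = -0.166 < 0 so the relationship is negative.
|r| = 0.166, which falls in the weak range.

weak negative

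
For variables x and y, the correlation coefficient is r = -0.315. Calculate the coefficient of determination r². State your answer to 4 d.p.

0.0992

r² = (-0.315)² = 0.0992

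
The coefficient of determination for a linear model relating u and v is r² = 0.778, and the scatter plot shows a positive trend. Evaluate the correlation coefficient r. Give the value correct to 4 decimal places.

|r| = √0.778 = 0.8820
The association is positive, so r = 0.8820.

0.8820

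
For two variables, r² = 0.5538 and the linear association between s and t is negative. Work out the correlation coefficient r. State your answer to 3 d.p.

-0.744

|r| = √0.5538 = 0.744
The association is negative, so r = −0.744.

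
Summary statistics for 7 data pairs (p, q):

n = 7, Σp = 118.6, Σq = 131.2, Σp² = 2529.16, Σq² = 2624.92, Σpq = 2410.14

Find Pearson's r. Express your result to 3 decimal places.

r = (nΣpq − ΣpΣq) / √[(nΣp² − (Σp)²)(nΣq² − (Σq)²)]
Numerator: 7×2410.14 − 118.6×131.2 = 1310.66
Denominator: √[(17704.12 − 14065.96)(18374.44 − 17213.44)] = √[3638.16 × 1161] = 2055.2138
r = 1310.66 / 2055.2138 ≈ 0.638

0.638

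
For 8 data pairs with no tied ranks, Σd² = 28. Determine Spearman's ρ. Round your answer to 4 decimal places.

ρ = 1 − 6Σd² / [n(n²−1)] = 1 − 6×28 / (8×63)
  = 1 − 168/504 = 1 − 0.33333 ≈ 0.6667

0.6667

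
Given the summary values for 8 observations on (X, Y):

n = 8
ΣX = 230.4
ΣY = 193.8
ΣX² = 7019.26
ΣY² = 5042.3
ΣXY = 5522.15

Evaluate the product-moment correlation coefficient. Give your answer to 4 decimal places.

-0.1624

r = (nΣXY − ΣXΣY) / √[(nΣX² − (ΣX)²)(nΣY² − (ΣY)²)]
Numerator: 8×5522.15 − 230.4×193.8 = -474.32
Denominator: √[(56154.08 − 53084.16)(40338.4 − 37558.44)] = √[3069.92 × 2779.96] = 2921.3447
r = -474.32 / 2921.3447 ≈ -0.1624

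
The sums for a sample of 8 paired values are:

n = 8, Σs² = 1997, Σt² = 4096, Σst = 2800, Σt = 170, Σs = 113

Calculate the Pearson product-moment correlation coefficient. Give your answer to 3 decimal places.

r = (nΣst − ΣsΣt) / √[(nΣs² − (Σs)²)(nΣt² − (Σt)²)]
Numerator: 8×2800 − 113×170 = 3190
Denominator: √[(15976 − 12769)(32768 − 28900)] = √[3207 × 3868] = 3522.0273
r = 3190 / 3522.0273 ≈ 0.906

0.906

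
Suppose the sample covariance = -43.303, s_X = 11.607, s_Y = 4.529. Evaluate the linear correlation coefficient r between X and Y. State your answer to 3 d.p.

-0.824

r = Cov(X,Y) / (s_X · s_Y) = -43.303 / (11.607 × 4.529)
  = -43.303 / 52.5681 ≈ -0.824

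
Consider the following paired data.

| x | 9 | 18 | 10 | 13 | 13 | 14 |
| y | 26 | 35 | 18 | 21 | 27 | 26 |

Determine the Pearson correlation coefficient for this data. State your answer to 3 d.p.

0.738

n = 6, Σx = 77, Σy = 153, Σx² = 1039, Σy² = 4071, Σxy = 2032
nΣxy − ΣxΣy = 12192 − 11781 = 411
nΣx² − (Σx)² = 6234 − 5929 = 305; nΣy² − (Σy)² = 24426 − 23409 = 1017
r = 411 / √(305 × 1017) = 411 / 556.9425 ≈ 0.738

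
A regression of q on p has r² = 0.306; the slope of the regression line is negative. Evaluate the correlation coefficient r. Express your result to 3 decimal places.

|r| = √0.306 = 0.553
The association is negative, so r = −0.553.

-0.553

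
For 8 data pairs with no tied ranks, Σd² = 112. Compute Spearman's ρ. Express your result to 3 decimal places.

ρ = 1 − 6Σd² / [n(n²−1)] = 1 − 6×112 / (8×63)
  = 1 − 672/504 = 1 − 1.3333 ≈ -0.333

-0.333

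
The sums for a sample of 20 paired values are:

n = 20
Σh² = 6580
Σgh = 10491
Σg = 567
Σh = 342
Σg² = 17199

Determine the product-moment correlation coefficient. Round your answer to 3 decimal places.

r = (nΣgh − ΣgΣh) / √[(nΣg² − (Σg)²)(nΣh² − (Σh)²)]
Numerator: 20×10491 − 567×342 = 15906
Denominator: √[(343980 − 321489)(131600 − 116964)] = √[22491 × 14636] = 18143.2708
r = 15906 / 18143.2708 ≈ 0.877

0.877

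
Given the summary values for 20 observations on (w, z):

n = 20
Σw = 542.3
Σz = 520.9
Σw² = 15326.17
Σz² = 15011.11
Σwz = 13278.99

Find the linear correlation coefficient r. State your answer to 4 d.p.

r = (nΣwz − ΣwΣz) / √[(nΣw² − (Σw)²)(nΣz² − (Σz)²)]
Numerator: 20×13278.99 − 542.3×520.9 = -16904.27
Denominator: √[(306523.4 − 294089.29)(300222.2 − 271336.81)] = √[12434.11 × 28885.39] = 18951.6257
r = -16904.27 / 18951.6257 ≈ -0.8920

-0.8920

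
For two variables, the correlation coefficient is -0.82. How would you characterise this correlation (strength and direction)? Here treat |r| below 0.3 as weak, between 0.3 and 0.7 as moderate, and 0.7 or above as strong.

r = -0.82 < 0 so the relationship is negative.
|r| = 0.82, which falls in the strong range.

strong negative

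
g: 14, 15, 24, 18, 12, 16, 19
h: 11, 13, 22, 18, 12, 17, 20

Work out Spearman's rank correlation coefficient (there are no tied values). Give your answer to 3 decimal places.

0.964

Rank g: 2, 3, 7, 5, 1, 4, 6
Rank h: 1, 3, 7, 5, 2, 4, 6
d = rank(g) − rank(h): 1, 0, 0, 0, -1, 0, 0; Σd² = 2
ρ = 1 − 6Σd² / [n(n²−1)] = 1 − 6×2 / (7×48) = 1 − 12/336 ≈ 0.964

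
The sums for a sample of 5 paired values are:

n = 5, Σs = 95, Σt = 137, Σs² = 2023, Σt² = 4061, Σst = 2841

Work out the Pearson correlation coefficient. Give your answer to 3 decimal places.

r = (nΣst − ΣsΣt) / √[(nΣs² − (Σs)²)(nΣt² − (Σt)²)]
Numerator: 5×2841 − 95×137 = 1190
Denominator: √[(10115 − 9025)(20305 − 18769)] = √[1090 × 1536] = 1293.9243
r = 1190 / 1293.9243 ≈ 0.920

0.920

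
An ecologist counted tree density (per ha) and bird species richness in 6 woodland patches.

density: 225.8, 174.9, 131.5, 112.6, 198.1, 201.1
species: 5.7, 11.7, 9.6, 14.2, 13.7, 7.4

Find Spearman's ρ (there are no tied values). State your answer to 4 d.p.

Rank density: 6, 3, 2, 1, 4, 5
Rank species: 1, 4, 3, 6, 5, 2
d = rank(density) − rank(species): 5, -1, -1, -5, -1, 3; Σd² = 62
ρ = 1 − 6Σd² / [n(n²−1)] = 1 − 6×62 / (6×35) = 1 − 372/210 ≈ -0.7714

-0.7714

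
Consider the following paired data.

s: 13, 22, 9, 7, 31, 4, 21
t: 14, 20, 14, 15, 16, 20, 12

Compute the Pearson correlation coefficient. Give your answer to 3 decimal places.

-0.088

n = 7, Σs = 107, Σt = 111, Σs² = 2201, Σt² = 1817, Σst = 1681
nΣst − ΣsΣt = 11767 − 11877 = -110
nΣs² − (Σs)² = 15407 − 11449 = 3958; nΣt² − (Σt)² = 12719 − 12321 = 398
r = -110 / √(3958 × 398) = -110 / 1255.1032 ≈ -0.088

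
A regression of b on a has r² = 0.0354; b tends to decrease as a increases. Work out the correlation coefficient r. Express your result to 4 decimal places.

-0.1881

|r| = √0.0354 = 0.1881
The association is negative, so r = −0.1881.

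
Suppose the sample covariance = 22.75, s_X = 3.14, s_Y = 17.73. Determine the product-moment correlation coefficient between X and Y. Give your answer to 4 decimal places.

r = Cov(X,Y) / (s_X · s_Y) = 22.75 / (3.14 × 17.73)
  = 22.75 / 55.6722 ≈ 0.4086

0.4086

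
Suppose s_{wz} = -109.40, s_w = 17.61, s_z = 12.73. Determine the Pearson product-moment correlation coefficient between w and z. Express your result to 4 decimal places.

-0.4880

r = Cov(w,z) / (s_w · s_z) = -109.40 / (17.61 × 12.73)
  = -109.40 / 224.1753 ≈ -0.4880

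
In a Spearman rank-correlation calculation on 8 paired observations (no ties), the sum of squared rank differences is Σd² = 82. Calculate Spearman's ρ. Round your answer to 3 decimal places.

ρ = 1 − 6Σd² / [n(n²−1)] = 1 − 6×82 / (8×63)
  = 1 − 492/504 = 1 − 0.9762 ≈ 0.024

0.024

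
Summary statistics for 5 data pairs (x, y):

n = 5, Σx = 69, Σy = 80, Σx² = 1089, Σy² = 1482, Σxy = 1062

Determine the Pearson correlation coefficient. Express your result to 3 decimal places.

r = (nΣxy − ΣxΣy) / √[(nΣx² − (Σx)²)(nΣy² − (Σy)²)]
Numerator: 5×1062 − 69×80 = -210
Denominator: √[(5445 − 4761)(7410 − 6400)] = √[684 × 1010] = 831.1679
r = -210 / 831.1679 ≈ -0.253

-0.253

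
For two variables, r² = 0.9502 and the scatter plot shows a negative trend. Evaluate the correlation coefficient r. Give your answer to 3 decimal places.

|r| = √0.9502 = 0.975
The association is negative, so r = −0.975.

-0.975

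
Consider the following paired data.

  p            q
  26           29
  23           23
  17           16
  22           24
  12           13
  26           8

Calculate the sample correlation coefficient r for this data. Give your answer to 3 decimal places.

n = 6, Σp = 126, Σq = 113, Σp² = 2798, Σq² = 2435, Σpq = 2447
nΣpq − ΣpΣq = 14682 − 14238 = 444
nΣp² − (Σp)² = 16788 − 15876 = 912; nΣq² − (Σq)² = 14610 − 12769 = 1841
r = 444 / √(912 × 1841) = 444 / 1295.7592 ≈ 0.343

0.343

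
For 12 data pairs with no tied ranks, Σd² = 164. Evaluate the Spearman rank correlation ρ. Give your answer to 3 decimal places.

0.427

ρ = 1 − 6Σd² / [n(n²−1)] = 1 − 6×164 / (12×143)
  = 1 − 984/1716 = 1 − 0.5734 ≈ 0.427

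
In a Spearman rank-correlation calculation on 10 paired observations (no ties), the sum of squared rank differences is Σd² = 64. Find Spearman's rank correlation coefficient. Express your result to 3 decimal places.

0.612

ρ = 1 − 6Σd² / [n(n²−1)] = 1 − 6×64 / (10×99)
  = 1 − 384/990 = 1 − 0.3879 ≈ 0.612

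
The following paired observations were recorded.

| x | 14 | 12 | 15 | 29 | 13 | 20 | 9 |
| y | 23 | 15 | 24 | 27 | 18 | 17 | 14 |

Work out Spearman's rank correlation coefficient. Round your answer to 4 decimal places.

0.7857

Rank x: 4, 2, 5, 7, 3, 6, 1
Rank y: 5, 2, 6, 7, 4, 3, 1
d = rank(x) − rank(y): -1, 0, -1, 0, -1, 3, 0; Σd² = 12
ρ = 1 − 6Σd² / [n(n²−1)] = 1 − 6×12 / (7×48) = 1 − 72/336 ≈ 0.7857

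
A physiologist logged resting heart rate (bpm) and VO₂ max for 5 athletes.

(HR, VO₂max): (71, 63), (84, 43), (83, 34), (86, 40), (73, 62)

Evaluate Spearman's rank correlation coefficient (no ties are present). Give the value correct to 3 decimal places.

-0.700

Rank HR: 1, 4, 3, 5, 2
Rank VO₂max: 5, 3, 1, 2, 4
d = rank(HR) − rank(VO₂max): -4, 1, 2, 3, -2; Σd² = 34
ρ = 1 − 6Σd² / [n(n²−1)] = 1 − 6×34 / (5×24) = 1 − 204/120 ≈ -0.700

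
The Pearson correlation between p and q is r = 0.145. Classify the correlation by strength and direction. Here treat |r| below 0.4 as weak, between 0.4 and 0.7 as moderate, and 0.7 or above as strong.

r = 0.145 > 0 so the relationship is positive.
|r| = 0.145, which falls in the weak range.

weak positive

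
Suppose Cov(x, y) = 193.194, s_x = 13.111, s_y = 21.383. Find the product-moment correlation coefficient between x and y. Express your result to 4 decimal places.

0.6891

r = Cov(x,y) / (s_x · s_y) = 193.194 / (13.111 × 21.383)
  = 193.194 / 280.3525 ≈ 0.6891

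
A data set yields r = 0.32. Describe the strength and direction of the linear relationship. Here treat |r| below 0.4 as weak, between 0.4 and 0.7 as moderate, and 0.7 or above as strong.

r = 0.32 > 0 so the relationship is positive.
|r| = 0.32, which falls in the weak range.

weak positive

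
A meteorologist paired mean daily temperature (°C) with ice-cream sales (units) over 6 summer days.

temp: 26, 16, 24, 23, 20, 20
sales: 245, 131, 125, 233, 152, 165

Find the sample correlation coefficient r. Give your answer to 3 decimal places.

n = 6, Σx = 129, Σy = 1051, Σx² = 2837, Σy² = 197429, Σxy = 23165
nΣxy − ΣxΣy = 138990 − 135579 = 3411
nΣx² − (Σx)² = 17022 − 16641 = 381; nΣy² − (Σy)² = 1184574 − 1104601 = 79973
r = 3411 / √(381 × 79973) = 3411 / 5519.9378 ≈ 0.618

0.618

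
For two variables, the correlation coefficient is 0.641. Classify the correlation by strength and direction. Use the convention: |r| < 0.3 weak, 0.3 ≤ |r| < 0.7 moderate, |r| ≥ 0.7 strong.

r = 0.641 > 0 so the relationship is positive.
|r| = 0.641, which falls in the moderate range.

moderate positive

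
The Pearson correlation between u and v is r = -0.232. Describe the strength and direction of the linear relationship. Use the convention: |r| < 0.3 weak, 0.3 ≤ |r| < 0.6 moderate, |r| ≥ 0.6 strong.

r = -0.232 < 0 so the relationship is negative.
|r| = 0.232, which falls in the weak range.

weak negative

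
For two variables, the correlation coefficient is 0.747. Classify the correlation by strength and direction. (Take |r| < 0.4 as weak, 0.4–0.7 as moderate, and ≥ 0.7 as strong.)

r = 0.747 > 0 so the relationship is positive.
|r| = 0.747, which falls in the strong range.

strong positive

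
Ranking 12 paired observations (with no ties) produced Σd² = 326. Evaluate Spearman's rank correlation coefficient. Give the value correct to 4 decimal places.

ρ = 1 − 6Σd² / [n(n²−1)] = 1 − 6×326 / (12×143)
  = 1 − 1956/1716 = 1 − 1.13986 ≈ -0.1399

-0.1399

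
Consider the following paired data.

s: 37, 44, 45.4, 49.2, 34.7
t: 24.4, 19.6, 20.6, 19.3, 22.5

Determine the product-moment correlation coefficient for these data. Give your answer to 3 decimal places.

-0.858

n = 5, Σs = 210.3, Σt = 106.4, Σs² = 8990.89, Σt² = 2282.62, Σst = 4430.75
nΣst − ΣsΣt = 22153.75 − 22375.92 = -222.17
nΣs² − (Σs)² = 44954.45 − 44226.09 = 728.36; nΣt² − (Σt)² = 11413.1 − 11320.96 = 92.14
r = -222.17 / √(728.36 × 92.14) = -222.17 / 259.0581 ≈ -0.858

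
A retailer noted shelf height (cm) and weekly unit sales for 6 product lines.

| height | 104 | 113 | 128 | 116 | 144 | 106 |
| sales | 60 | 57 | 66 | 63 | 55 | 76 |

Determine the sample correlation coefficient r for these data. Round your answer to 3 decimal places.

-0.457

n = 6, Σx = 711, Σy = 377, Σx² = 85397, Σy² = 23975, Σxy = 44413
nΣxy − ΣxΣy = 266478 − 268047 = -1569
nΣx² − (Σx)² = 512382 − 505521 = 6861; nΣy² − (Σy)² = 143850 − 142129 = 1721
r = -1569 / √(6861 × 1721) = -1569 / 3436.2452 ≈ -0.457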